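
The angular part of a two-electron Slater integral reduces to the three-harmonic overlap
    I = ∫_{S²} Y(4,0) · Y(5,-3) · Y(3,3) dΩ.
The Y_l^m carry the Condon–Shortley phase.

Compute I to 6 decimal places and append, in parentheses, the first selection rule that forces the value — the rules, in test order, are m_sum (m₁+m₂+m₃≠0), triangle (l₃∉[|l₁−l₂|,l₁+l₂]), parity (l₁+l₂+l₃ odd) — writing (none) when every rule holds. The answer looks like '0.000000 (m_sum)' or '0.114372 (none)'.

Rules hold: Σm=0, L=12 even, 1≤3≤9.
N = 9·11·7 = 693
Δ = 6!·2!·4!/13! = 1/180180
Racah Σ t=2..4: t=2:+1/576 t=3:−1/144 t=4:+1/576 = -1/288
⇒ 3j(4 5 3; 0 0 0)² = 20/1001, sgn +1
Racah Σ t=2..2: t=2:+1/2304 = 1/2304
⇒ 3j(4 5 3; 0 -3 3)² = 5/143, sgn +1
4πI² = N·(3j₀)²·(3jₘ)² = 900/1859
I = +1·√(0.484131/4π) = 0.19628026
No selection rule forces the value: the integral is nonzero (none).

0.196280 (none)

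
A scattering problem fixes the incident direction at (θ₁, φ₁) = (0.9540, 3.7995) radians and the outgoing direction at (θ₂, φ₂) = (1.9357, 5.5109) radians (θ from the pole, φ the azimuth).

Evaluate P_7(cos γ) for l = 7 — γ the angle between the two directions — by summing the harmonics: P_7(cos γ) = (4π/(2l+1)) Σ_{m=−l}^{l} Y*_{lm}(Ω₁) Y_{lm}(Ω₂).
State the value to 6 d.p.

0.202858

Summing Y*_{l m}(θ₁,φ₁)·Y_{l m}(θ₂,φ₂) over m ∈ [−7, 7]; prefactor 4π/(2·7+1) = 0.837758:
  m=-7: Y*=(0.012840, 0.119497)  Y=(0.198455, -0.238694)  product (0.031071, 0.020650)
  m=-6: Y*=(-0.220816, -0.230039)  Y=(0.034873, 0.442326)  product (0.094052, -0.105695)
  m=-5: Y*=(0.439072, 0.065436)  Y=(-0.128661, -0.112806)  product (-0.049110, -0.057949)
  m=-4: Y*=(-0.221370, 0.123814)  Y=(-0.267759, 0.014057)  product (0.057533, -0.036264)
  m=-3: Y*=(-0.072396, 0.169845)  Y=(0.188902, -0.204381)  product (0.021037, 0.046880)
  m=-2: Y*=(-0.088034, -0.337741)  Y=(-0.004230, -0.161257)  product (-0.054091, 0.015625)
  m=-1: Y*=(-0.033981, -0.026259)  Y=(0.215859, 0.210271)  product (-0.001814, -0.012814)
  m=+0: Y*=(0.350875, -0.000000)  Y=(0.127640, 0.000000)  product (0.044786, 0.000000)
  m=+1: Y*=(0.033981, -0.026259)  Y=(-0.215859, 0.210271)  product (-0.001814, 0.012814)
  m=+2: Y*=(-0.088034, 0.337741)  Y=(-0.004230, 0.161257)  product (-0.054091, -0.015625)
  m=+3: Y*=(0.072396, 0.169845)  Y=(-0.188902, -0.204381)  product (0.021037, -0.046880)
  m=+4: Y*=(-0.221370, -0.123814)  Y=(-0.267759, -0.014057)  product (0.057533, 0.036264)
  m=+5: Y*=(-0.439072, 0.065436)  Y=(0.128661, -0.112806)  product (-0.049110, 0.057949)
  m=+6: Y*=(-0.220816, 0.230039)  Y=(0.034873, -0.442326)  product (0.094052, 0.105695)
  m=+7: Y*=(-0.012840, 0.119497)  Y=(-0.198455, -0.238694)  product (0.031071, -0.020650)
Σ over m = (0.242144, -0.000000); ×(4π/15) → (0.202858, -0.000000). Real part: 0.202858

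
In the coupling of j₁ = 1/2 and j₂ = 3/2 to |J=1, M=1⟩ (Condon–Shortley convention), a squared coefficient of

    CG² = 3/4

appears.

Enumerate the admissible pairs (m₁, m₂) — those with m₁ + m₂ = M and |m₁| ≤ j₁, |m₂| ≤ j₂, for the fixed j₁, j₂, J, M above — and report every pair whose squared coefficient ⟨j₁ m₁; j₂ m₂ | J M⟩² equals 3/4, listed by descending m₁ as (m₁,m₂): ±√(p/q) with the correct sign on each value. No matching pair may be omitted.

(-1/2,3/2): −√(3/4)

Admissible pairs with m₁+m₂ = M = 1: (-1/2,3/2), (1/2,1/2)
  (m₁,m₂)=(1/2,1/2): CG² = 1/4, CG = +√(1/4)
  (m₁,m₂)=(-1/2,3/2): CG² = 3/4, CG = −√(3/4)   ← matches the target
Pairs with CG² = 3/4: (-1/2,3/2): −√(3/4)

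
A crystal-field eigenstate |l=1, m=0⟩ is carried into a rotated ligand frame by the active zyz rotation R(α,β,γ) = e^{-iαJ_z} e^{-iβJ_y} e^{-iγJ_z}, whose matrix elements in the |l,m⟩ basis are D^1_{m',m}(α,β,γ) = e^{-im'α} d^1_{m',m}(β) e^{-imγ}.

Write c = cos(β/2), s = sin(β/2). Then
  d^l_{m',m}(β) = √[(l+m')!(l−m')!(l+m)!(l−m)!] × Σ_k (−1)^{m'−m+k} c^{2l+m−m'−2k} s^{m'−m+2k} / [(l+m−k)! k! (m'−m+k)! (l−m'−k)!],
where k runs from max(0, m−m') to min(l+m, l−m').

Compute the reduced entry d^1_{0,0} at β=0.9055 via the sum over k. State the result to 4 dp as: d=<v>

d=0.6173

d^1_{0,0}(β=0.9055) via the finite sum:
c=cos(0.905500/2)=0.899248, s=sin(0.905500/2)=0.437440; N=√[1·1·1·1]=1.000000
k: max(0,(0)−(0))=0 … min(1+(0),1−(0))=1
  k=0: (−1)^0·1.0000/(1)·0.8992^2·0.4374^0 = +0.808646
  k=1: (−1)^1·1.0000/(1)·0.8992^0·0.4374^2 = -0.191354
d^1_{0,0}(0.9055) = +0.808646 -0.191354 = +0.617292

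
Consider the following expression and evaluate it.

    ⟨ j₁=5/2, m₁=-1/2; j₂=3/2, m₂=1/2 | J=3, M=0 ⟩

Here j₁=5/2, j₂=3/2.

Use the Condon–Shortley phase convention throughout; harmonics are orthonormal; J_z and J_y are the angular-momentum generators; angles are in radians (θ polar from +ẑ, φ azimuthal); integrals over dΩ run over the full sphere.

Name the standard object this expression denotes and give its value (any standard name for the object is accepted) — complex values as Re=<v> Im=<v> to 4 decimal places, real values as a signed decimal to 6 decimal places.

This is a Clebsch–Gordan (vector-coupling) coefficient.
√[7·1!4!2!/8! · 2!3!2!1!3!3!] = √(36/5)
  +(−1)^0/∏(0,1,3,2,1,0)! = 1/12  (running 1/12)
  +(−1)^1/∏(1,0,2,1,2,1)! = -1/4  (running -1/6)
⟨..|..⟩ = √(36/5)·(-1/6) = -0.447214

Clebsch–Gordan coefficient, −√(1/5) ≈ -0.447214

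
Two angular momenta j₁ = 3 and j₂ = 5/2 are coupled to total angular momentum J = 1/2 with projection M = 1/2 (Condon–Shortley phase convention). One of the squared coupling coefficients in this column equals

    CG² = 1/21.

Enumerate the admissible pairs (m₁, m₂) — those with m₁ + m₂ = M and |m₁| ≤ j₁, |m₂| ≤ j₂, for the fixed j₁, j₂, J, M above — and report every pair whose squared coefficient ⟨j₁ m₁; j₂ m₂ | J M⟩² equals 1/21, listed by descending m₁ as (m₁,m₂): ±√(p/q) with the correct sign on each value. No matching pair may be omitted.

(-2,5/2): −√(1/21)

Admissible pairs with m₁+m₂ = M = 1/2: (-2,5/2), (-1,3/2), (0,1/2), (1,-1/2), (2,-3/2), (3,-5/2)
  (m₁,m₂)=(3,-5/2): CG² = 2/7, CG = +√(2/7)
  (m₁,m₂)=(2,-3/2): CG² = 5/21, CG = −√(5/21)
  (m₁,m₂)=(1,-1/2): CG² = 4/21, CG = +√(4/21)
  (m₁,m₂)=(0,1/2): CG² = 1/7, CG = −√(1/7)
  (m₁,m₂)=(-1,3/2): CG² = 2/21, CG = +√(2/21)
  (m₁,m₂)=(-2,5/2): CG² = 1/21, CG = −√(1/21)   ← matches the target
Pairs with CG² = 1/21: (-2,5/2): −√(1/21)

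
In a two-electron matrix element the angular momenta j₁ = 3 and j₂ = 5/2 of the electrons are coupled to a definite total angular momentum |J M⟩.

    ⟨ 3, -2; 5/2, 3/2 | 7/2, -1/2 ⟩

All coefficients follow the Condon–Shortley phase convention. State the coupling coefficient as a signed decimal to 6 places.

+√(20/63) ≈ +0.563436

√[8·2!4!3!/10! · 1!5!4!1!3!4!] = √(9216/35)
  +(−1)^1/∏(1,1,4,3,0,0)! = -1/144  (running -1/144)
  +(−1)^2/∏(2,0,3,2,1,1)! = 1/24  (running 5/144)
⟨..|..⟩ = √(9216/35)·(5/144) = +0.563436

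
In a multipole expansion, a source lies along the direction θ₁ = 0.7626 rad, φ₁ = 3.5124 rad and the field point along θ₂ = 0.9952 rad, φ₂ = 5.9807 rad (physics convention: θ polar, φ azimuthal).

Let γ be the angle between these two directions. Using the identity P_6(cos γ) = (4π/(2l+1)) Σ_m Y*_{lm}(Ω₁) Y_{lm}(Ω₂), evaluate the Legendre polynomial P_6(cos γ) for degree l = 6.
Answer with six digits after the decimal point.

-0.289548

Summing Y*_{l m}(θ₁,φ₁)·Y_{l m}(θ₂,φ₂) over m ∈ [−6, 6]; prefactor 4π/(2·6+1) = 0.966644:
  term(m=-6) = -0.005506-0.006913i   from Y*(Ω₁)=-0.031941+0.041665i, Y(Ω₂)=-0.040687+0.163348i
  term(m=-5) = +0.070214+0.016061i   from Y*(Ω₁)=+0.053197-0.182764i, Y(Ω₂)=+0.022074+0.377752i
  term(m=-4) = -0.138841+0.066798i   from Y*(Ω₁)=+0.033757+0.384512i, Y(Ω₂)=+0.140935+0.373456i
  term(m=-3) = +0.010063-0.020882i   from Y*(Ω₁)=-0.188980-0.382996i, Y(Ω₂)=+0.033420+0.042766i
  term(m=-2) = -0.006927-0.030377i   from Y*(Ω₁)=+0.069795+0.063936i, Y(Ω₂)=-0.270746-0.187209i
  term(m=-1) = -0.049959-0.039849i   from Y*(Ω₁)=+0.319230+0.124114i, Y(Ω₂)=-0.178108-0.055581i
  term(m=+0) = -0.057627-0.000000i   from Y*(Ω₁)=-0.203005-0.000000i, Y(Ω₂)=+0.283871+0.000000i
  term(m=+1) = -0.049959+0.039849i   from Y*(Ω₁)=-0.319230+0.124114i, Y(Ω₂)=+0.178108-0.055581i
  term(m=+2) = -0.006927+0.030377i   from Y*(Ω₁)=+0.069795-0.063936i, Y(Ω₂)=-0.270746+0.187209i
  term(m=+3) = +0.010063+0.020882i   from Y*(Ω₁)=+0.188980-0.382996i, Y(Ω₂)=-0.033420+0.042766i
  term(m=+4) = -0.138841-0.066798i   from Y*(Ω₁)=+0.033757-0.384512i, Y(Ω₂)=+0.140935-0.373456i
  term(m=+5) = +0.070214-0.016061i   from Y*(Ω₁)=-0.053197-0.182764i, Y(Ω₂)=-0.022074+0.377752i
  term(m=+6) = -0.005506+0.006913i   from Y*(Ω₁)=-0.031941-0.041665i, Y(Ω₂)=-0.040687-0.163348i
Total Σ_m = -0.299539+0.000000i. Multiply by 0.966644: -0.289548+0.000000i. P_6(cos γ) = -0.289548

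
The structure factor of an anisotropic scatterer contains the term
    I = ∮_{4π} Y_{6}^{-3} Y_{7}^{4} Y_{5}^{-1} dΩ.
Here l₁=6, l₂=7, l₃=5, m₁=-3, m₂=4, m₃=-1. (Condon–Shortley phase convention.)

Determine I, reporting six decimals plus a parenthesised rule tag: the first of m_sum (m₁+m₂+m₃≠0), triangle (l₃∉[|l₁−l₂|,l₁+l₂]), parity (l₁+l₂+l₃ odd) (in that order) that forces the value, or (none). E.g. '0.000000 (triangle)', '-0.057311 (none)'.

0.009749 (none)

m-sum 0 ✓  L=18 even ✓  1≤5≤13 ✓
Π(2lᵢ+1) = 13×15×11 = 2145
triangle coeff Δ(6,7,5) = 1/174594420
Σ_t [2,6]: t=2:+1/4147200 t=3:−1/207360 t=4:+1/82944 t=5:−1/207360 t=6:+1/4147200 = 1/345600
(3j)²=420/46189 [(6 7 5; 0 0 0)], sign=-1
Σ_t [5,8]: t=5:−1/12441600 t=6:+1/1036800 t=7:−1/967680 t=8:+1/8709120 = -1/29030400
(3j)²=9/146965 [(6 7 5; -3 4 -1)], sign=-1
⇒ 4πI² = 1620/1356277
I = (+1)√(1620/1356277/(4π)) = 0.00974941
No selection rule forces the value: the integral is nonzero (none).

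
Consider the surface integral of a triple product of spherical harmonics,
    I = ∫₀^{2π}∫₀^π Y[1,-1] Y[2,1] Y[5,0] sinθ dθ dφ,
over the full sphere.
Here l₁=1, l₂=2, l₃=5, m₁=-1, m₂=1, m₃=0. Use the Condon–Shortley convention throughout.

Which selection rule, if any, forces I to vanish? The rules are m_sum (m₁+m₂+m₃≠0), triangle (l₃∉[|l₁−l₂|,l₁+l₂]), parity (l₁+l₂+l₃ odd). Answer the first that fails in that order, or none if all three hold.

azimuthal sum: -1 + 1 + 0 = 0  ✓
l₃ must lie in [1,3]; have l₃=5  ✗
L = 1 + 2 + 5 = 8 (even)

triangle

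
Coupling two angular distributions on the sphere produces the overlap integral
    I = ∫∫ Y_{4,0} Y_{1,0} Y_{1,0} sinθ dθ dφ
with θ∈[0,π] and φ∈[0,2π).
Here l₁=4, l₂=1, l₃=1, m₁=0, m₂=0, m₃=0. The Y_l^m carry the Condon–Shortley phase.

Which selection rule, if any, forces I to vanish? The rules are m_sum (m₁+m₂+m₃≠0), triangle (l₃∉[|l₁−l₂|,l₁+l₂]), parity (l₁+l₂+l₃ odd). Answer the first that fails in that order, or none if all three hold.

triangle

azimuthal sum: 0 + 0 + 0 = 0  ✓
l₃ must lie in [3,5]; have l₃=1  ✗
L = 4 + 1 + 1 = 6 (even)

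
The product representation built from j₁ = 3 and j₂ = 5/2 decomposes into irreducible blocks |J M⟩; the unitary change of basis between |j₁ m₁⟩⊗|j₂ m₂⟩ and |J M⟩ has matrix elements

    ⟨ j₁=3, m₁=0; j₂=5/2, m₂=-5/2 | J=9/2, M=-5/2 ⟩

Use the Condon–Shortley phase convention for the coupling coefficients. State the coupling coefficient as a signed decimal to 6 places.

triangle: 1!·5!·4!/11! = 2880/39916800
(j±m)!: 3!·3!·0!·5!·2!·7! = 43545600
prefactor² = (2J+1)·Δ·N² = 345600/11
  k=0: +1/(0!·1!·3!·0!·2!·4!) = 1/288
Σ = 1/288  ⇒  CG² = 345600/11·(1/288)² = 25/66
CG = +√(25/66) = +0.615457

+0.615457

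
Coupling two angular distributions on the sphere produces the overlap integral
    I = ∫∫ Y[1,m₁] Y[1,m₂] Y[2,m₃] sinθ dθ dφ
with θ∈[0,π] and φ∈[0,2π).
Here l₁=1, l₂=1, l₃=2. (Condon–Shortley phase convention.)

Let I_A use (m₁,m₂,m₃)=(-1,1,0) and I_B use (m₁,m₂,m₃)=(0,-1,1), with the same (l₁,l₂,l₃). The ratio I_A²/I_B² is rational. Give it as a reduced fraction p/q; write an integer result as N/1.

Shared (l₁,l₂,l₃)=(1,1,2): N and (l;000)² cancel in I_A²/I_B².
A: Δ = 0!·2!·2!/5! = 1/30; Racah Σ t=0..0: t=0:+1/4 = 1/4; ⇒ 3j(1 1 2; -1 1 0)² = 1/30, sgn +1
B: Δ = 0!·2!·2!/5! = 1/30; Racah Σ t=0..0: t=0:+1/2 = 1/2; ⇒ 3j(1 1 2; 0 -1 1)² = 1/10, sgn -1
I_A²/I_B² = (1/30)/(1/10) = 1/3

1/3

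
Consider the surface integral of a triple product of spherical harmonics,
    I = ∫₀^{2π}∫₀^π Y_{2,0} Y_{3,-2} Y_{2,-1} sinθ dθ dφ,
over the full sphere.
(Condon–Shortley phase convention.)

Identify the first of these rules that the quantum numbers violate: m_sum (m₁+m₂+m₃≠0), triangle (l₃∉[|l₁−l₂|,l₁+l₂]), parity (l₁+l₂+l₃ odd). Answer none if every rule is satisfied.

Σmᵢ = -3  ✗
l₃∈[|l₁−l₂|,l₁+l₂]=[1,5], have l₃=2
Σlᵢ = 7 ⇒ odd

m_sum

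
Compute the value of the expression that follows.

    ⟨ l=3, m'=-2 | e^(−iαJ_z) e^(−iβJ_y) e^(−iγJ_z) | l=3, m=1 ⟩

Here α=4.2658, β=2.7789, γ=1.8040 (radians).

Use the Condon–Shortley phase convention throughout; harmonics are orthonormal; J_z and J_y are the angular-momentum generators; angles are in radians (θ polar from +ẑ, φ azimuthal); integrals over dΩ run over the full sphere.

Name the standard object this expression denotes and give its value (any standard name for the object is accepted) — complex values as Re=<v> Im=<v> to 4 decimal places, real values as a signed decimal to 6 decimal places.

This is a Wigner D-matrix element — the rotation-matrix element ⟨l m'| R(α,β,γ) |l m⟩ in the angular-momentum basis.
Split into d^3_{-2,1}(β=2.7789) × two z-phases.
With c≡cos(β/2)=0.180354 and s≡sin(β/2)=0.983602, N=[1·120·24·2]^{1/2}=75.894664
k∈{3,4} keeps every argument non-negative
  k=3: (−1)^0·75.8947/(12)·0.1804^3·0.9836^3 = +0.035307
  k=4: (−1)^1·75.8947/(24)·0.1804^1·0.9836^5 = -0.525076
d^3_{-2,1}(2.7789) = +0.035307 -0.525076 = -0.489769
Phases: e^{-i·(-2)·4.2658}=-0.626939+0.779068i, e^{-i·(1)·1.8040}=-0.231096-0.972931i ⇒ D=-0.442194-0.210566i

Wigner D-matrix element, Re=-0.4422 Im=-0.2106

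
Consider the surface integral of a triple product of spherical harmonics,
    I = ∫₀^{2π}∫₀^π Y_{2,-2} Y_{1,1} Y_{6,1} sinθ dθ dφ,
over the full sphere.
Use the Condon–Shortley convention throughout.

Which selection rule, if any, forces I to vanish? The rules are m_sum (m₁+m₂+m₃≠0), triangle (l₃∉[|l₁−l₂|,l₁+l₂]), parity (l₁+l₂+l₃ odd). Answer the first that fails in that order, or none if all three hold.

m₁+m₂+m₃ = -2 + 1 + 1 = 0  ✓
triangle: need |l₁−l₂| ≤ l₃ ≤ l₁+l₂ = [1,3]; l₃=6 is outside  ✗
parity: l₁+l₂+l₃ = 9 is odd

triangle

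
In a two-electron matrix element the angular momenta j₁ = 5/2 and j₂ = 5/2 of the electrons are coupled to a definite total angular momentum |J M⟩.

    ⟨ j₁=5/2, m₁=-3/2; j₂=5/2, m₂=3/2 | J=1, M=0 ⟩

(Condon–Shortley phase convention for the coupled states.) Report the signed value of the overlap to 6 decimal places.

j₁+j₂−J=4  J+j₁−j₂=1  J−j₁+j₂=1  j₁+j₂+J+1=7
(j₁±m₁, j₂±m₂, J±M) = (1,4,4,1,1,1)
P² = 288/35
sum k=3..4:
  [3] −1/6 = -1/6
  [4] +1/24 = 1/24
S = -1/8
C² = P²·S² = 9/70 ; C = -0.358569

-0.358569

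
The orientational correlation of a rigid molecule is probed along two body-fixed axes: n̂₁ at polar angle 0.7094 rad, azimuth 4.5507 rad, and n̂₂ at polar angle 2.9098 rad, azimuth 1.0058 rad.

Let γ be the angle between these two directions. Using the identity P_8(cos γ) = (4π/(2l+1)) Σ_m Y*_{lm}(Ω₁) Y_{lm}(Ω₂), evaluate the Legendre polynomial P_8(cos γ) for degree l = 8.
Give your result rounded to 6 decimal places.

-0.372408

Expand P_8 via completeness: Σ_{m} conj(Y_{8,m}) at Ω₁ times Y_{8,m} at Ω₂ —
  [-8]  conj(Y_{8,-8})(Ω₁) = (0.004573, -0.016067) ; Y_{8,-8}(Ω₂) = (-0.000001, -0.000004) ; Δ = (-0.000000, -0.000000)
  [-7]  conj(Y_{8,-7})(Ω₁) = (0.070454, 0.033080) ; Y_{8,-7}(Ω₂) = (-0.000049, 0.000047) ; Δ = (-0.000005, 0.000002)
  [-6]  conj(Y_{8,-6})(Ω₁) = (-0.124081, 0.181111) ; Y_{8,-6}(Ω₂) = (0.000708, 0.000180) ; Δ = (-0.000120, 0.000106)
  [-5]  conj(Y_{8,-5})(Ω₁) = (-0.294880, -0.281592) ; Y_{8,-5}(Ω₂) = (-0.001767, -0.005393) ; Δ = (-0.000998, 0.002088)
  [-4]  conj(Y_{8,-4})(Ω₁) = (0.368161, -0.277998) ; Y_{8,-4}(Ω₂) = (-0.020785, 0.025225) ; Δ = (-0.000640, 0.015065)
  [-3]  conj(Y_{8,-3})(Ω₁) = (0.081792, 0.155183) ; Y_{8,-3}(Ω₂) = (0.136671, 0.017061) ; Δ = (0.008531, 0.022605)
  [-2]  conj(Y_{8,-2})(Ω₁) = (0.273973, -0.091820) ; Y_{8,-2}(Ω₂) = (-0.170580, -0.361580) ; Δ = (-0.079934, -0.083400)
  [-1]  conj(Y_{8,-1})(Ω₁) = (0.053326, 0.326929) ; Y_{8,-1}(Ω₂) = (-0.361968, 0.570989) ; Δ = (-0.205975, -0.087889)
  [+0]  conj(Y_{8,0})(Ω₁) = (0.193962, -0.000000) ; Y_{8,0}(Ω₂) = (0.280895, 0.000000) ; Δ = (0.054483, 0.000000)
  [+1]  conj(Y_{8,1})(Ω₁) = (-0.053326, 0.326929) ; Y_{8,1}(Ω₂) = (0.361968, 0.570989) ; Δ = (-0.205975, 0.087889)
  [+2]  conj(Y_{8,2})(Ω₁) = (0.273973, 0.091820) ; Y_{8,2}(Ω₂) = (-0.170580, 0.361580) ; Δ = (-0.079934, 0.083400)
  [+3]  conj(Y_{8,3})(Ω₁) = (-0.081792, 0.155183) ; Y_{8,3}(Ω₂) = (-0.136671, 0.017061) ; Δ = (0.008531, -0.022605)
  [+4]  conj(Y_{8,4})(Ω₁) = (0.368161, 0.277998) ; Y_{8,4}(Ω₂) = (-0.020785, -0.025225) ; Δ = (-0.000640, -0.015065)
  [+5]  conj(Y_{8,5})(Ω₁) = (0.294880, -0.281592) ; Y_{8,5}(Ω₂) = (0.001767, -0.005393) ; Δ = (-0.000998, -0.002088)
  [+6]  conj(Y_{8,6})(Ω₁) = (-0.124081, -0.181111) ; Y_{8,6}(Ω₂) = (0.000708, -0.000180) ; Δ = (-0.000120, -0.000106)
  [+7]  conj(Y_{8,7})(Ω₁) = (-0.070454, 0.033080) ; Y_{8,7}(Ω₂) = (0.000049, 0.000047) ; Δ = (-0.000005, -0.000002)
  [+8]  conj(Y_{8,8})(Ω₁) = (0.004573, 0.016067) ; Y_{8,8}(Ω₂) = (-0.000001, 0.000004) ; Δ = (-0.000000, 0.000000)
Total Σ_m = (-0.503799, 0.000000). Multiply by 0.739198: (-0.372408, 0.000000). P_8(cos γ) = -0.372408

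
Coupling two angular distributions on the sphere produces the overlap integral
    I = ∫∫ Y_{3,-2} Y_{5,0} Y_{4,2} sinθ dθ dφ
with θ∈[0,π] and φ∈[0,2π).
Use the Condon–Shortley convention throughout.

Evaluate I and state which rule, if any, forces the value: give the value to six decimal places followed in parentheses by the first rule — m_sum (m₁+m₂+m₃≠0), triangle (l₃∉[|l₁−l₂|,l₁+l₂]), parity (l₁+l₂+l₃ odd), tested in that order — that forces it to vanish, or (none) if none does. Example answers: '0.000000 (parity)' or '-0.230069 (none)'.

-0.171327 (none)

Rules hold: Σm=0, L=12 even, 2≤4≤8.
N = 7·11·9 = 693
Δ = 4!·2!·6!/13! = 1/180180
Racah Σ t=1..3: t=1:−1/576 t=2:+1/144 t=3:−1/576 = 1/288
⇒ 3j(3 5 4; 0 0 0)² = 20/1001, sgn +1
Racah Σ t=3..4: t=3:−1/576 t=4:+1/2880 = -1/720
⇒ 3j(3 5 4; -2 0 2)² = 80/3003, sgn -1
4πI² = N·(3j₀)²·(3jₘ)² = 4800/13013
I = -1·√(0.368862/4π) = -0.17132746
No selection rule forces the value: the integral is nonzero (none).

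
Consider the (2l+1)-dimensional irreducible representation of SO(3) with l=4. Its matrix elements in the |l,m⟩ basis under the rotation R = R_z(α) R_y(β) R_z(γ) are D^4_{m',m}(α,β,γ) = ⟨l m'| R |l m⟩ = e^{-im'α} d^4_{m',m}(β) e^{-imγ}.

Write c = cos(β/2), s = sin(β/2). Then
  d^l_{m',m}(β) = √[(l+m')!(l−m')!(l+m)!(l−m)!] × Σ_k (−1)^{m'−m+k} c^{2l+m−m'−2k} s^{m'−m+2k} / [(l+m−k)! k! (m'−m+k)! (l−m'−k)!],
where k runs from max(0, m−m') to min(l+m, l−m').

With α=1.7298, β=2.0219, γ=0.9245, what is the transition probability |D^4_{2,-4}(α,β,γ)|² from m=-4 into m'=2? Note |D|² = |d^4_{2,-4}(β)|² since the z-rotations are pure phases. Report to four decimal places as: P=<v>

First d^4_{2,-4}(β=2.0219), then the phase factors e^{-i(2)α} and e^{-i(-4)γ}:
With c≡cos(β/2)=0.531056 and s≡sin(β/2)=0.847337, N=[720·2·1·40320]^{1/2}=7619.763776
k∈{0} keeps every argument non-negative
  k=0: (−1)^6·7619.7638/(1440)·0.5311^2·0.8473^6 = +0.552326
d^4_{2,-4}(2.0219) = +0.552326
|D^4_{2,-4}|² = |d^4_{2,-4}(β)|² = (+0.552326)² = 0.305065 (the z-rotation phases have unit modulus)

P=0.3051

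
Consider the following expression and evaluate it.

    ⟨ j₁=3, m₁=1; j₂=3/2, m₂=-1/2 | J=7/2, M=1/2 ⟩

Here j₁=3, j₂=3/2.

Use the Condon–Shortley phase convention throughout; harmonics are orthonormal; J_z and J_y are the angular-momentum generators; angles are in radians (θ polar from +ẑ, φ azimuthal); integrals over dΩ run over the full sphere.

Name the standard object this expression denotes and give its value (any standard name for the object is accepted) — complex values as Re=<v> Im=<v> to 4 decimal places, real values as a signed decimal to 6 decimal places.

Clebsch–Gordan coefficient, +√(2/7) ≈ +0.534522

This is a Clebsch–Gordan (vector-coupling) coefficient.
j₁+j₂−J=1  J+j₁−j₂=5  J−j₁+j₂=2  j₁+j₂+J+1=9
(j₁±m₁, j₂±m₂, J±M) = (4,2,1,2,4,3)
P² = 512/7
sum k=0..1:
  [0] +1/12 = 1/12
  [1] −1/48 = -1/48
S = 1/16
C² = P²·S² = 2/7 ; C = +0.534522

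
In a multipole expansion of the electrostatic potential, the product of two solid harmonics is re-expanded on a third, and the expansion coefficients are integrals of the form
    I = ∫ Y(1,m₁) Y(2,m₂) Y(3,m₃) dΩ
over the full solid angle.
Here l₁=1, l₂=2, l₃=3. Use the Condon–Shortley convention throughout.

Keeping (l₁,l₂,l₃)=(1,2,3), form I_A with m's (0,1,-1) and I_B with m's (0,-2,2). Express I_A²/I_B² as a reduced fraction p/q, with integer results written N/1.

8/5

Shared (l₁,l₂,l₃)=(1,2,3): N and (l;000)² cancel in I_A²/I_B².
A: Δ = 0!·2!·4!/7! = 1/105; Racah Σ t=0..0: t=0:+1/6 = 1/6; ⇒ 3j(1 2 3; 0 1 -1)² = 8/105, sgn +1
B: Δ = 0!·2!·4!/7! = 1/105; Racah Σ t=0..0: t=0:+1/24 = 1/24; ⇒ 3j(1 2 3; 0 -2 2)² = 1/21, sgn -1
I_A²/I_B² = (8/105)/(1/21) = 8/5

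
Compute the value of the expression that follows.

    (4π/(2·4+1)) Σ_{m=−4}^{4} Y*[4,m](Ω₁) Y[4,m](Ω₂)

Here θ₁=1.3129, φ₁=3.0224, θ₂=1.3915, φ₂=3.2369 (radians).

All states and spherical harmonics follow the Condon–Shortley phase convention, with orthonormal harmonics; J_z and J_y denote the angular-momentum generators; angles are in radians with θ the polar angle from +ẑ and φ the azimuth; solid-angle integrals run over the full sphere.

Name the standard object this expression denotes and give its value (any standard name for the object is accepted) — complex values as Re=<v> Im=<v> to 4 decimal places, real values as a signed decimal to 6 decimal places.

Legendre polynomial (addition theorem), +0.764759

This sum is the spherical-harmonic addition theorem: it equals the Legendre polynomial P_l(cos γ) of the angle γ between the two directions.
Expand P_4 via completeness: Σ_{m} conj(Y_{4,m}) at Ω₁ times Y_{4,m} at Ω₂ —
  term(m=-4) = 0.10494 - 0.12140j   from Y*(Ω₁)=0.34369 - 0.17752j, Y(Ω₂)=0.38505 - 0.15434j
  term(m=-3) = 0.04910 - 0.03682j   from Y*(Ω₁)=-0.27034 + 0.10101j, Y(Ω₂)=-0.20402 + 0.05998j
  term(m=-2) = 0.03900 - 0.01784j   from Y*(Ω₁)=-0.16553 + 0.04023j, Y(Ω₂)=-0.24722 + 0.04770j
  term(m=-1) = 0.06688 - 0.01457j   from Y*(Ω₁)=0.29478 - 0.03530j, Y(Ω₂)=0.22952 - 0.02194j
  term(m=+0) = 0.02787 + 0.00000j   from Y*(Ω₁)=0.12659 + 0.00000j, Y(Ω₂)=0.22017 + 0.00000j
  term(m=+1) = 0.06688 + 0.01457j   from Y*(Ω₁)=-0.29478 - 0.03530j, Y(Ω₂)=-0.22952 - 0.02194j
  term(m=+2) = 0.03900 + 0.01784j   from Y*(Ω₁)=-0.16553 - 0.04023j, Y(Ω₂)=-0.24722 - 0.04770j
  term(m=+3) = 0.04910 + 0.03682j   from Y*(Ω₁)=0.27034 + 0.10101j, Y(Ω₂)=0.20402 + 0.05998j
  term(m=+4) = 0.10494 + 0.12140j   from Y*(Ω₁)=0.34369 + 0.17752j, Y(Ω₂)=0.38505 + 0.15434j
Total Σ_m = 0.54772 + 0.00000j. Multiply by 1.396263: 0.76476 + 0.00000j. P_4(cos γ) = 0.764759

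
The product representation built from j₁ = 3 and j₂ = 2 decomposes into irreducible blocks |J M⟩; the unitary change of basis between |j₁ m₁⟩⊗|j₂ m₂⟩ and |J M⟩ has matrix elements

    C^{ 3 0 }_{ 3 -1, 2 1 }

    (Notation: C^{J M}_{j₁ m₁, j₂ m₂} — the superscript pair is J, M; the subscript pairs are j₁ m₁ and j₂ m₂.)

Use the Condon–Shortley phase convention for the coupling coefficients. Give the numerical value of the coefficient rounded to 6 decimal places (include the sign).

+√(1/30) = +0.182574

√[7·2!4!2!/9! · 2!4!3!1!3!3!] = √(96/5)
  +(−1)^1/∏(1,1,3,2,1,0)! = -1/12  (running -1/12)
  +(−1)^2/∏(2,0,2,1,2,1)! = 1/8  (running 1/24)
⟨..|..⟩ = √(96/5)·(1/24) = +0.182574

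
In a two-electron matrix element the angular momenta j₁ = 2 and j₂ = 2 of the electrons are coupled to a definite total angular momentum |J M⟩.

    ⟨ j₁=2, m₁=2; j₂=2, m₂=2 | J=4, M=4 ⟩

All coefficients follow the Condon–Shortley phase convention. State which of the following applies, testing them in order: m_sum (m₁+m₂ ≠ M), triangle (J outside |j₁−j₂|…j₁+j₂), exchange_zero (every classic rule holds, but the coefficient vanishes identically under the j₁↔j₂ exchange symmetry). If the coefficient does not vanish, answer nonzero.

nonzero

m-sum: m₁+m₂ = 2+2 = 4, M = 4  ✓
triangle: |j₁−j₂| = 0 ≤ J = 4 ≤ j₁+j₂ = 4  ✓
exchange: j₁=j₂, m₁=m₂ with (−1)^(j₁+j₂−J) = (−1)^0 = +1 — symmetry imposes no zero
value check: CG = +1 = +1.000000 ≠ 0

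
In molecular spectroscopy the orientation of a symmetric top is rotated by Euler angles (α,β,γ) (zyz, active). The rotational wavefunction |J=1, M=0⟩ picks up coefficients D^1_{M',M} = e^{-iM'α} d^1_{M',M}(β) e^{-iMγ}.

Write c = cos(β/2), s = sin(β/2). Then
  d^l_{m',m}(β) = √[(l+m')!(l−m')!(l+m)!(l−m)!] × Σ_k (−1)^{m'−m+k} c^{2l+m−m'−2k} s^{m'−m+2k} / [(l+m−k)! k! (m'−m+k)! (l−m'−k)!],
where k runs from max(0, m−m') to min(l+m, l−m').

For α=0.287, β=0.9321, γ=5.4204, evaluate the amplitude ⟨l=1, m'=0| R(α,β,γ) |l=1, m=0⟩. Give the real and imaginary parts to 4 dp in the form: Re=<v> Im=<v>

Re=0.5961 Im=0.0000

First d^1_{0,0}(β=0.9321), then the phase factors e^{-i(0)α} and e^{-i(0)γ}:
c=cos(0.932100/2)=0.893350, s=sin(0.932100/2)=0.449361; N=√[1·1·1·1]=1.000000
k: max(0,(0)−(0))=0 … min(1+(0),1−(0))=1
  k=0: (−1)^0·1.0000/(1)·0.8934^2·0.4494^0 = +0.798075
  k=1: (−1)^1·1.0000/(1)·0.8934^0·0.4494^2 = -0.201925
d^1_{0,0}(0.9321) = +0.798075 -0.201925 = +0.596149
Phases: e^{-i·(0)·0.2870}=+1.000000+0.000000i, e^{-i·(0)·5.4204}=+1.000000+0.000000i ⇒ D=+0.596149+0.000000i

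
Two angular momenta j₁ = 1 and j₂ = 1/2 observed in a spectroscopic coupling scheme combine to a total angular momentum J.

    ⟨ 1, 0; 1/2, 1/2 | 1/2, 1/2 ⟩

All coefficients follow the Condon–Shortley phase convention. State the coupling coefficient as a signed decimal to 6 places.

j₁+j₂−J=1  J+j₁−j₂=1  J−j₁+j₂=0  j₁+j₂+J+1=3
(j₁±m₁, j₂±m₂, J±M) = (1,1,1,0,1,0)
P² = 1/3
sum k=1..1:
  [1] −1/1 = -1
S = -1
C² = P²·S² = 1/3 ; C = -0.577350

−√(1/3) = -0.577350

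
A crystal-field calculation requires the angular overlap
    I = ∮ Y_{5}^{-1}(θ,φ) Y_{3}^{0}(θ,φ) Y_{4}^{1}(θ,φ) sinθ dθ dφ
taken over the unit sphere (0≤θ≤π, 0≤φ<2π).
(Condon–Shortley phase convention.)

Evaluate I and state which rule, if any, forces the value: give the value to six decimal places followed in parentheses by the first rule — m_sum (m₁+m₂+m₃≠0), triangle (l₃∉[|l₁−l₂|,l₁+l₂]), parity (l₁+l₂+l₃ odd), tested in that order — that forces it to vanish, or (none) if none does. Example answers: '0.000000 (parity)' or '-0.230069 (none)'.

-0.115089 (none)

Rules hold: Σm=0, L=12 even, 2≤4≤8.
N = 11·7·9 = 693
Δ = 4!·6!·2!/13! = 1/180180
Racah Σ t=1..3: t=1:−1/576 t=2:+1/144 t=3:−1/576 = 1/288
⇒ 3j(5 3 4; 0 0 0)² = 20/1001, sgn +1
Racah Σ t=1..3: t=1:−1/1440 t=2:+1/192 t=3:−1/432 = 19/8640
⇒ 3j(5 3 4; -1 0 1)² = 361/30030, sgn -1
4πI² = N·(3j₀)²·(3jₘ)² = 2166/13013
I = -1·√(0.166449/4π) = -0.11508947
No selection rule forces the value: the integral is nonzero (none).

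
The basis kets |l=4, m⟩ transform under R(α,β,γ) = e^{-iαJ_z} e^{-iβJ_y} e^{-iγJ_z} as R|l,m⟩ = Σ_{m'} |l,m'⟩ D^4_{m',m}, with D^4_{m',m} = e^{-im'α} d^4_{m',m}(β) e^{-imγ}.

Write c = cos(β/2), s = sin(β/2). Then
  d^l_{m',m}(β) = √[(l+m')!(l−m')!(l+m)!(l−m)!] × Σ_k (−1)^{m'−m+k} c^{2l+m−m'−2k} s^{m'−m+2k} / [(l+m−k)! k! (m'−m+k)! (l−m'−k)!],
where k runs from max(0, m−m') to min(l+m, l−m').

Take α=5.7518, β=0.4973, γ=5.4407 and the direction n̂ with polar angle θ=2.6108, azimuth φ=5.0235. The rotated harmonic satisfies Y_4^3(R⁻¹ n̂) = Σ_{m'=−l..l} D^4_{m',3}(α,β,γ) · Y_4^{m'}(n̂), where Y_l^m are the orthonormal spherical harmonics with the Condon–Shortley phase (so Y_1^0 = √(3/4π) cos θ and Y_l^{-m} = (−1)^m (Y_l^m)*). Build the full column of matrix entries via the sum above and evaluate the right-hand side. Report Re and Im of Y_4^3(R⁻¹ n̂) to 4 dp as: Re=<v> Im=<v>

Need the full column D^4_{m',3} for m'=−4..4 at α=5.7518, β=0.4973, γ=5.4407.
cos(β/2)=0.969246, sin(β/2)=0.246096
d^4_{-4,3}: single k=7 term ⇒ +0.000150;  D = +0.000138+0.000059i
d^4_{-3,3}: k∈[6..7] ⇒ +0.001461 -0.000013 = +0.001447;  D = +0.000861+0.001163i
d^4_{-2,3}: k∈[5..6] ⇒ +0.009226 -0.000198 = +0.009028;  D = +0.000956+0.008977i
d^4_{-1,3}: k∈[4..5] ⇒ +0.042822 -0.001656 = +0.041166;  D = -0.016984+0.037499i
d^4_{0,3}: k∈[3..4] ⇒ +0.150850 -0.009725 = +0.141125;  D = -0.115337+0.081324i
d^4_{1,3}: k∈[2..3] ⇒ +0.398549 -0.042822 = +0.355726;  D = -0.354509+0.029403i
d^4_{2,3}: k∈[1..2] ⇒ +0.739954 -0.143109 = +0.596845;  D = -0.537782-0.258873i
d^4_{3,3}: k∈[0..1] ⇒ +0.778880 -0.351487 = +0.427393;  D = -0.238061-0.354953i
d^4_{4,3}: single k=0 term ⇒ -0.559353;  D = +0.033201+0.558366i
Y_4^{m'}(θ=2.6108,φ=5.0235) and Σ D·Y over m':
  (+0.0001+0.0001i)·(+0.0093-0.0275i)  (+0.0009+0.0012i)·(+0.1125+0.0833i)  (+0.0010+0.0090i)·(-0.2930+0.2102i)  (-0.0170+0.0375i)·(-0.1395-0.4338i)  (-0.1153+0.0813i)·(+0.0051+0.0000i)  (-0.3545+0.0294i)·(+0.1395-0.4338i)  (-0.5378-0.2589i)·(-0.2930-0.2102i)  (-0.2381-0.3550i)·(-0.1125+0.0833i)  (+0.0332+0.5584i)·(+0.0093+0.0275i)
Y_4^3(R⁻¹ n̂) = +0.123664+0.373286i

Re=0.1237 Im=0.3733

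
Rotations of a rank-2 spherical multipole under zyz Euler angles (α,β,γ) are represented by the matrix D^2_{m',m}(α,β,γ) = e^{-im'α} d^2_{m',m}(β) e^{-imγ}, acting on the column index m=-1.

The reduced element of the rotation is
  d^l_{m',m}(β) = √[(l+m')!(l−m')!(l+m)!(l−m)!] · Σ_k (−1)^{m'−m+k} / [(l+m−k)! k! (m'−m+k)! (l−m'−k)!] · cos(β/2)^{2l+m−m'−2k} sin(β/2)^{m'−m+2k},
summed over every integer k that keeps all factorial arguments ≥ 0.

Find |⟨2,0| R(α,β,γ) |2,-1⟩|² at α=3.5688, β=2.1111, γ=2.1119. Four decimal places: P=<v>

P=0.2919

Split into d^2_{0,-1}(β=2.1111) × two z-phases.
Half-angle: c=0.492749, s=0.870171. N=√(2·2·1·6)=4.898979
k: max(0,(-1)−(0))=0 … min(2+(-1),2−(0))=1
  k=0: (−1)^1·4.8990/(2)·0.4927^3·0.8702^1 = -0.255011
  k=1: (−1)^2·4.8990/(2)·0.4927^1·0.8702^3 = +0.795272
d^2_{0,-1}(2.1111) = -0.255011 +0.795272 = +0.540262
|D^2_{0,-1}|² = |d^2_{0,-1}(β)|² = (+0.540262)² = 0.291883 (the z-rotation phases have unit modulus)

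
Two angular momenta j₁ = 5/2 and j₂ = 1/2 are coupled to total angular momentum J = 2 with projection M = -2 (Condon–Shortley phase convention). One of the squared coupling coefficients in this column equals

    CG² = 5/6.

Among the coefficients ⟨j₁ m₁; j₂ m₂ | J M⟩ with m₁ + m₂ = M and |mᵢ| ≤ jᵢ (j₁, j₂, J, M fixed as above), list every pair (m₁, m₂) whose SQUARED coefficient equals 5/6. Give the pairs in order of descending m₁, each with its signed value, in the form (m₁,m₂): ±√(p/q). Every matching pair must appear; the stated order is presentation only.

(-5/2,1/2): −√(5/6)

Admissible pairs with m₁+m₂ = M = -2: (-5/2,1/2), (-3/2,-1/2)
  (m₁,m₂)=(-3/2,-1/2): CG² = 1/6, CG = +√(1/6)
  (m₁,m₂)=(-5/2,1/2): CG² = 5/6, CG = −√(5/6)   ← matches the target
Pairs with CG² = 5/6: (-5/2,1/2): −√(5/6)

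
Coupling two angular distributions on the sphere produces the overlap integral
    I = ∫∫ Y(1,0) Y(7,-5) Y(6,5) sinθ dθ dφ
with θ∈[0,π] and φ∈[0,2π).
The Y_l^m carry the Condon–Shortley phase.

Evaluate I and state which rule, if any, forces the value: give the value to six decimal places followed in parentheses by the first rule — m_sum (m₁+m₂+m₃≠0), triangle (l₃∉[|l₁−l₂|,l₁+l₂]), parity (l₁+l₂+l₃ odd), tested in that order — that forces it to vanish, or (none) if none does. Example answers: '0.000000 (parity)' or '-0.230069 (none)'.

Checks pass: Σm=0; 14 even; l₃=6∈[6,8].
(2·1+1)(2·7+1)(2·6+1) = 585
Δ: 2! 0! 12! / 15! → 1/1365
sum: t=1:−1/518400 = -1/518400
3j²(1 7 6; 0 0 0) = Δ·Π!·Σ² = 7/195  (sign -1)
sum: t=1:−1/39916800 = -1/39916800
3j²(1 7 6; 0 -5 5) = Δ·Π!·Σ² = 8/455  (sign +1)
combine: 4πI² = 585·7/195·8/455 = 24/65
take √, sign -1: I = -0.17141310
No selection rule forces the value: the integral is nonzero (none).

-0.171413 (none)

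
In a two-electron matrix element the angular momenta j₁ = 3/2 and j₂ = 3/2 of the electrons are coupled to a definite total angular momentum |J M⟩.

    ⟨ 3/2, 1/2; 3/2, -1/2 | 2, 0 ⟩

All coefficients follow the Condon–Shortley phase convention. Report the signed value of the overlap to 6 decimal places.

triangle: 1!×2!×2!/6! = 4/720
(j±m)!: 2!×1!×1!×2!×2!×2! = 16
prefactor² = (2J+1)×Δ×N² = 4/9
  k=0: +1/(0!×1!×1!×1!×1!×1!) = 1
  k=1: −1/(1!×0!×0!×0!×2!×2!) = -1/4
Σ = 3/4  ⇒  CG² = 4/9×(3/4)² = 1/4
CG = +√(1/4) = +0.500000

+√(1/4) = +0.500000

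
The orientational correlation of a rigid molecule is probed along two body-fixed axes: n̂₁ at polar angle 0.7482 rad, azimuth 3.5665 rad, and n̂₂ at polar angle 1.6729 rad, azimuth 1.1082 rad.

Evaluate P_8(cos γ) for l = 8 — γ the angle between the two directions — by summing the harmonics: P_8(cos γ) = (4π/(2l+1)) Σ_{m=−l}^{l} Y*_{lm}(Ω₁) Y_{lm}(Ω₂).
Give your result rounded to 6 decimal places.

0.211222

Term-by-term m-sum for l=8 (normalisation 4π/17 = 0.739198):
  [-8]  conj(Y_{8,-8})(Ω₁) = (-0.022872, -0.006027) ; Y_{8,-8}(Ω₂) = (-0.419049, -0.262243) ; Δ = (0.008004, 0.008524)
  [-7]  conj(Y_{8,-7})(Ω₁) = (0.100502, -0.016967) ; Y_{8,-7}(Ω₂) = (-0.019537, 0.201657) ; Δ = (0.001458, 0.020598)
  [-6]  conj(Y_{8,-6})(Ω₁) = (-0.218546, 0.147009) ; Y_{8,-6}(Ω₂) = (-0.287558, 0.110217) ; Δ = (0.046642, -0.066361)
  [-5]  conj(Y_{8,-5})(Ω₁) = (0.230997, -0.373622) ; Y_{8,-5}(Ω₂) = (0.169254, 0.155223) ; Δ = (0.097092, -0.027381)
  [-4]  conj(Y_{8,-4})(Ω₁) = (-0.053900, 0.416052) ; Y_{8,-4}(Ω₂) = (-0.067372, 0.234655) ; Δ = (-0.093997, -0.040678)
  [-3]  conj(Y_{8,-3})(Ω₁) = (-0.016879, -0.055334) ; Y_{8,-3}(Ω₂) = (0.235629, -0.043610) ; Δ = (-0.006390, -0.012302)
  [-2]  conj(Y_{8,-2})(Ω₁) = (-0.233667, -0.265892) ; Y_{8,-2}(Ω₂) = (0.129145, 0.171441) ; Δ = (0.015408, -0.074399)
  [-1]  conj(Y_{8,-1})(Ω₁) = (0.217283, 0.098314) ; Y_{8,-1}(Ω₂) = (0.108533, -0.217637) ; Δ = (0.044979, -0.036618)
  [+0]  conj(Y_{8,0})(Ω₁) = (0.288466, -0.000000) ; Y_{8,0}(Ω₂) = (0.205765, 0.000000) ; Δ = (0.059356, 0.000000)
  [+1]  conj(Y_{8,1})(Ω₁) = (-0.217283, 0.098314) ; Y_{8,1}(Ω₂) = (-0.108533, -0.217637) ; Δ = (0.044979, 0.036618)
  [+2]  conj(Y_{8,2})(Ω₁) = (-0.233667, 0.265892) ; Y_{8,2}(Ω₂) = (0.129145, -0.171441) ; Δ = (0.015408, 0.074399)
  [+3]  conj(Y_{8,3})(Ω₁) = (0.016879, -0.055334) ; Y_{8,3}(Ω₂) = (-0.235629, -0.043610) ; Δ = (-0.006390, 0.012302)
  [+4]  conj(Y_{8,4})(Ω₁) = (-0.053900, -0.416052) ; Y_{8,4}(Ω₂) = (-0.067372, -0.234655) ; Δ = (-0.093997, 0.040678)
  [+5]  conj(Y_{8,5})(Ω₁) = (-0.230997, -0.373622) ; Y_{8,5}(Ω₂) = (-0.169254, 0.155223) ; Δ = (0.097092, 0.027381)
  [+6]  conj(Y_{8,6})(Ω₁) = (-0.218546, -0.147009) ; Y_{8,6}(Ω₂) = (-0.287558, -0.110217) ; Δ = (0.046642, 0.066361)
  [+7]  conj(Y_{8,7})(Ω₁) = (-0.100502, -0.016967) ; Y_{8,7}(Ω₂) = (0.019537, 0.201657) ; Δ = (0.001458, -0.020598)
  [+8]  conj(Y_{8,8})(Ω₁) = (-0.022872, 0.006027) ; Y_{8,8}(Ω₂) = (-0.419049, 0.262243) ; Δ = (0.008004, -0.008524)
Σ over m = (0.285745, -0.000000); ×(4π/17) → (0.211222, -0.000000). Real part: 0.211222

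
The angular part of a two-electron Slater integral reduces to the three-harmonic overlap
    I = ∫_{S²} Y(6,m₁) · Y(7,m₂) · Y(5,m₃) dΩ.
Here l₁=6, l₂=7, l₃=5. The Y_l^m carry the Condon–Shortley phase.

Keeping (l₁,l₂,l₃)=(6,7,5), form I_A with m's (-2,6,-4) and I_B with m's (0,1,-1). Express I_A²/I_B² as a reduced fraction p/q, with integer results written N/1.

Same 6,7,5: normalisation and zero-m 3j drop out of the ratio.
A: Δ: 8! 4! 6! / 19! → 1/174594420; sum: t=7:−1/21772800 t=8:+1/116121600 = -13/348364800; 3j²(6 7 5; -2 6 -4) = Δ·Π!·Σ² = 169/9690  (sign +1)
B: Δ: 8! 4! 6! / 19! → 1/174594420; sum: t=2:+1/24883200 t=3:−1/518400 t=4:+1/110592 t=5:−1/155520 t=6:+1/1658880 = 11/8294400; 3j²(6 7 5; 0 1 -1) = Δ·Π!·Σ² = 11/4199  (sign +1)
I_A²/I_B² = (169/9690)/(11/4199) = 2197/330

2197/330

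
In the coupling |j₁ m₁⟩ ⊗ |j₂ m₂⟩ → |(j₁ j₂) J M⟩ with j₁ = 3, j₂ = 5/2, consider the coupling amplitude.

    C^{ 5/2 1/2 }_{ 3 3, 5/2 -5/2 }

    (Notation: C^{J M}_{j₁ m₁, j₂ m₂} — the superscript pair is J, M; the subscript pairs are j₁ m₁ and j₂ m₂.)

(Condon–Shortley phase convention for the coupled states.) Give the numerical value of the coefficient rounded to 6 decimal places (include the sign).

+√(5/21) ≈ +0.487950

triangle: 3!·3!·2!/9! = 72/362880
(j±m)!: 6!·0!·0!·5!·3!·2! = 1036800
prefactor² = (2J+1)·Δ·N² = 8640/7
  k=0: +1/(0!·3!·0!·0!·3!·2!) = 1/72
Σ = 1/72  ⇒  CG² = 8640/7·(1/72)² = 5/21
CG = +√(5/21) = +0.487950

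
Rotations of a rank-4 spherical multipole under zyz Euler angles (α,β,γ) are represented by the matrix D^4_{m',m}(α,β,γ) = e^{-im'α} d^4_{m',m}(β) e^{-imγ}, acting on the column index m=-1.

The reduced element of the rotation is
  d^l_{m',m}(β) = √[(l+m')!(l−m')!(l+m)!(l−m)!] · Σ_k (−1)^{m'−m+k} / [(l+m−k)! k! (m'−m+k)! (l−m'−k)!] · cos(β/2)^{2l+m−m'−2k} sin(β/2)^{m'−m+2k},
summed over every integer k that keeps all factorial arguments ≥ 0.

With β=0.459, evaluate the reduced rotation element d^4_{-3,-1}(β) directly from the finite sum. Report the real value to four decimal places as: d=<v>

d=0.3184

d^4_{-3,-1}(β=0.4590) via the finite sum:
c=cos(0.459000/2)=0.973780, s=sin(0.459000/2)=0.227491; N=√[1·5040·6·120]=1904.940944
The bounds max(0,m−m')=2 and min(l+m,l−m')=3 give 2 terms
  k=2: (−1)^0·1904.9409/(240)·0.9738^6·0.2275^2 = +0.350238
  k=3: (−1)^1·1904.9409/(144)·0.9738^4·0.2275^4 = -0.031858
d^4_{-3,-1}(0.4590) = +0.350238 -0.031858 = +0.318380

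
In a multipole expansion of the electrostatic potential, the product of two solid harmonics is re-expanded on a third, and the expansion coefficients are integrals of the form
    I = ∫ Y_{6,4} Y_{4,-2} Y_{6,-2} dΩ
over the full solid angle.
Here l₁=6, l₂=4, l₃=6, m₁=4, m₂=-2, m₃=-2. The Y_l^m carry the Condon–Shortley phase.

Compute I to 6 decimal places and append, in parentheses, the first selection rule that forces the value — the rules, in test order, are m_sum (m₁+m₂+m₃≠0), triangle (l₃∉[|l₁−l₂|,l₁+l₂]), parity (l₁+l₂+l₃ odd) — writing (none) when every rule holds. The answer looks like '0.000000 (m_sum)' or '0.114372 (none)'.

m-sum 0 ✓  L=16 even ✓  2≤6≤10 ✓
Π(2lᵢ+1) = 13×9×13 = 1521
triangle coeff Δ(6,4,6) = 1/15315300
Σ_t [0,4]: t=0:+1/829440 t=1:−1/25920 t=2:+1/9216 t=3:−1/25920 t=4:+1/829440 = 7/207360
(3j)²=28/2431 [(6 4 6; 0 0 0)], sign=+1
Σ_t [0,2]: t=0:+1/138240 t=1:−1/181440 t=2:+1/3870720 = 23/11612160
(3j)²=529/204204 [(6 4 6; 4 -2 -2)], sign=+1
⇒ 4πI² = 1587/34969
I = (+1)√(1587/34969/(4π)) = 0.06009550
No selection rule forces the value: the integral is nonzero (none).

0.060095 (none)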